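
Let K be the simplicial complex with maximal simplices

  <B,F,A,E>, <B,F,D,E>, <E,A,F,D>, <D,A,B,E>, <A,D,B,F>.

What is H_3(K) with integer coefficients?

H_3 = Z.

Order the vertices as A < B < D < E < F. Listing each simplex with vertices in this order, K has dimension 3 with simplices:

  0-simplices (5): A, B, D, E, F
  1-simplices (10): AB, AD, AE, AF, BD, BE, BF, DE, DF, EF
  2-simplices (10): ABD, ABE, ABF, ADE, ADF, AEF, BDE, BDF, BEF, DEF
  3-simplices (5): ABDE, ABDF, ABEF, ADEF, BDEF

Hence C_0 ≅ Z^5, C_1 ≅ Z^10, C_2 ≅ Z^10, C_3 ≅ Z^5.

Boundary ∂_1: C_1 → C_0 is given by ∂[p,q] = [q] − [p].
The 5×10 boundary matrix has rank 4 and Smith normal form diag(1,1,1,1).

Boundary ∂_2: C_2 → C_1 sends each 2-simplex [p,q,r] to [q,r] − [p,r] + [p,q]. For instance
  ∂ABF = BF − AF + AB,
  ∂BEF = EF − BF + BE.
As a 10×10 matrix over Z this has rank 6, with invariant factors (1,1,1,1,1,1).

The boundary map ∂_3: C_3 → C_2 sends each 3-simplex σ to the alternating sum Σ_i (−1)^i (σ with its i-th vertex removed). For instance
  ∂BDEF = DEF − BEF + BDF − BDE,
  ∂ABDE = BDE − ADE + ABE − ABD.
The resulting 10×5 matrix has rank 4, and its Smith normal form has invariant factors (1,1,1,1).

Computing H_k = (kernel of ∂_k) / (image of ∂_{k+1}):

  H_3: rank ker ∂_3 − rank ∂_4 = (5 − 4) − 0 = 1, and there is no ∂_4, so H_3 = Z.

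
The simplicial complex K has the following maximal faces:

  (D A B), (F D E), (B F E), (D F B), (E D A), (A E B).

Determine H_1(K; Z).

We work with the vertex ordering A < B < D < E < F. The simplices of K, each written with vertices in increasing order, are:

  0-simplices (5): A, B, D, E, F
  1-simplices (9): AB, AD, AE, BD, BE, BF, DE, DF, EF
  2-simplices (6): ABD, ABE, ADE, BDF, BEF, DEF

so the chain groups are C_0 ≅ Z^5, C_1 ≅ Z^9, C_2 ≅ Z^6.

∂_1: C_1 → C_0 is given by ∂[p,q] = [q] − [p]. For instance
  ∂EF = F − E.
As a 5×9 matrix over Z this has rank 4, with invariant factors (1,1,1,1).

The boundary map ∂_2: C_2 → C_1 sends each 2-simplex [p,q,r] to [q,r] − [p,r] + [p,q]. For instance
  ∂DEF = EF − DF + DE,
  ∂ABD = BD − AD + AB.
The resulting 9×6 matrix has rank 5, and its Smith normal form has invariant factors (1,1,1,1,1).

Reading off H_k = ker ∂_k / im ∂_{k+1}:

  H_1: rank ker ∂_1 − rank ∂_2 = (9 − 4) − 5 = 0, and the invariant factors of ∂_2 are all 1, so H_1 = 0.

H_1 ≅ 0.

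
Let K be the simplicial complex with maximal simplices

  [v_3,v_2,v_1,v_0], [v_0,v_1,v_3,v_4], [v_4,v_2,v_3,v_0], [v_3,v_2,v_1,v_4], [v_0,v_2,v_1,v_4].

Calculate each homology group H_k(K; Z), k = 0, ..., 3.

We work with the vertex ordering v_0 < v_1 < v_2 < v_3 < v_4. The simplices of K, each written with vertices in increasing order, are:

  0-simplices (5): [v_0], [v_1], [v_2], [v_3], [v_4]
  1-simplices (10): [v_0,v_1], [v_0,v_2], [v_0,v_3], [v_0,v_4], [v_1,v_2], [v_1,v_3], [v_1,v_4], [v_2,v_3], [v_2,v_4], [v_3,v_4]
  2-simplices (10): [v_0,v_1,v_2], [v_0,v_1,v_3], [v_0,v_1,v_4], [v_0,v_2,v_3], [v_0,v_2,v_4], [v_0,v_3,v_4], [v_1,v_2,v_3], [v_1,v_2,v_4], [v_1,v_3,v_4], [v_2,v_3,v_4]
  3-simplices (5): [v_0,v_1,v_2,v_3], [v_0,v_1,v_2,v_4], [v_0,v_1,v_3,v_4], [v_0,v_2,v_3,v_4], [v_1,v_2,v_3,v_4]

giving chain groups C_0 ≅ Z^5, C_1 ≅ Z^10, C_2 ≅ Z^10, C_3 ≅ Z^5.

∂_1: C_1 → C_0 sends each edge [p,q] (with p < q) to q − p. For instance
  ∂[v_0,v_3] = [v_3] − [v_0].
This gives a 5×10 integer matrix of rank 4; reducing to Smith normal form yields diagonal entries (1,1,1,1).

∂_2: C_2 → C_1 sends each 2-simplex [p,q,r] to [q,r] − [p,r] + [p,q]. For instance
  ∂[v_1,v_3,v_4] = [v_3,v_4] − [v_1,v_4] + [v_1,v_3],
  ∂[v_0,v_1,v_4] = [v_1,v_4] − [v_0,v_4] + [v_0,v_1].
The 10×10 boundary matrix has rank 6 and Smith normal form diag(1,1,1,1,1,1).

Boundary ∂_3: C_3 → C_2 sends each 3-simplex σ to the alternating sum Σ_i (−1)^i (σ with its i-th vertex removed). For instance
  ∂[v_1,v_2,v_3,v_4] = [v_2,v_3,v_4] − [v_1,v_3,v_4] + [v_1,v_2,v_4] − [v_1,v_2,v_3],
  ∂[v_0,v_1,v_2,v_4] = [v_1,v_2,v_4] − [v_0,v_2,v_4] + [v_0,v_1,v_4] − [v_0,v_1,v_2].
This gives a 10×5 integer matrix of rank 4; reducing to Smith normal form yields diagonal entries (1,1,1,1).

Reading off H_k = ker ∂_k / im ∂_{k+1}:

  H_0: rank C_0 − rank ∂_1 = 5 − 4 = 1, and the invariant factors of ∂_1 are all 1, so H_0 = Z.
  H_1: rank ker ∂_1 − rank ∂_2 = (10 − 4) − 6 = 0, and the invariant factors of ∂_2 are all 1, so H_1 = 0.
  H_2: rank ker ∂_2 − rank ∂_3 = (10 − 6) − 4 = 0, and the invariant factors of ∂_3 are all 1, so H_2 = 0.
  H_3: rank ker ∂_3 − rank ∂_4 = (5 − 4) − 0 = 1, and there is no ∂_4, so H_3 = Z.

H_0 = Z,  H_1 = 0,  H_2 = 0,  H_3 = Z.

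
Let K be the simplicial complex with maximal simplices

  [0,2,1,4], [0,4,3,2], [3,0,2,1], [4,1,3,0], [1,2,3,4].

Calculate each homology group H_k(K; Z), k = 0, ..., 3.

H_0 ≅ Z,  H_1 = 0,  H_2 = 0,  H_3 ≅ Z.

K has 5 vertices, 10 edges, 10 triangles, 5 3-simplices.
rank ∂_0 = 0, rank ∂_1 = 4 ⇒ b_0 = 5 − 0 − 4 = 1; all invariant factors of ∂_1 are 1 so no torsion. So H_0 = Z.
rank ∂_1 = 4, rank ∂_2 = 6 ⇒ b_1 = 10 − 4 − 6 = 0; all invariant factors of ∂_2 are 1 so no torsion. So H_1 = 0.
rank ∂_2 = 6, rank ∂_3 = 4 ⇒ b_2 = 10 − 6 − 4 = 0; all invariant factors of ∂_3 are 1 so no torsion. So H_2 = 0.
rank ∂_3 = 4, rank ∂_4 = 0 ⇒ b_3 = 5 − 4 − 0 = 1. So H_3 = Z.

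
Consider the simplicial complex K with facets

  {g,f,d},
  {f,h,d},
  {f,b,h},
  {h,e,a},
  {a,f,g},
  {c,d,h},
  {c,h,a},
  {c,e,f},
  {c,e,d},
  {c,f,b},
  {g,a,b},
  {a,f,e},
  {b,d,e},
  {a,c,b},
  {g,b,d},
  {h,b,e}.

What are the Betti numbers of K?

We work with the vertex ordering a < b < c < d < e < f < g < h. The simplices of K, each written with vertices in increasing order, are:

  0-simplices (8): a, b, c, d, e, f, g, h
  1-simplices (24): ab, ac, ae, af, ag, ah, bc, bd, be, bf, bg, bh, cd, ce, cf, ch, de, df, dg, dh, ef, eh, fg, fh
  2-simplices (16): abc, abg, ach, aef, aeh, afg, bcf, bde, bdg, beh, bfh, cde, cdh, cef, dfg, dfh

so the chain groups are C_0 ≅ Z^8, C_1 ≅ Z^24, C_2 ≅ Z^16.

The boundary map ∂_1: C_1 → C_0 sends each edge [p,q] (with p < q) to q − p. For instance
  ∂ab = b − a.
As a 8×24 matrix over Z this has rank 7, with invariant factors (1,1,1,1,1,1,1).

Boundary ∂_2: C_2 → C_1 maps a triangle to the signed sum of its edges. For instance
  ∂dfg = fg − dg + df,
  ∂ach = ch − ah + ac.
As a 24×16 matrix over Z this has rank 15, with invariant factors (1,1,1,1,1,1,1,1,1,1,1,1,1,1,1).

Now H_k = ker ∂_k / im ∂_{k+1}, so:

  H_0: rank C_0 − rank ∂_1 = 8 − 7 = 1, and the invariant factors of ∂_1 are all 1, so H_0 ≅ Z.
  H_1: rank ker ∂_1 − rank ∂_2 = (24 − 7) − 15 = 2, and the invariant factors of ∂_2 are all 1, so H_1 ≅ Z^2.
  H_2: rank ker ∂_2 − rank ∂_3 = (16 − 15) − 0 = 1, and there is no ∂_3, so H_2 ≅ Z.

As a check, the Euler characteristic is 8 − 24 + 16 = 0, which agrees with 1 − 2 + 1 = 0.
(K is a triangulation of the torus T^2.)

Hence the Betti numbers are b_0 = 1, b_1 = 2, b_2 = 1.

b_0 = 1, b_1 = 2, b_2 = 1.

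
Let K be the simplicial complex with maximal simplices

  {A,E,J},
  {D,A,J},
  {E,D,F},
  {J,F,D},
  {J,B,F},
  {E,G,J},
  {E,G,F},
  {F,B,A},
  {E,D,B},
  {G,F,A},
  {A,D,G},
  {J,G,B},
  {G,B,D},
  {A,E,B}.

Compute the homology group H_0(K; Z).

Fix the vertex order A < B < D < E < F < G < J and write every simplex with vertices in increasing order. Then dim K = 2 and the simplices of K are:

  0-simplices (7): A, B, D, E, F, G, J
  1-simplices (21): AB, AD, AE, AF, AG, AJ, BD, BE, BF, BG, BJ, DE, DF, DG, DJ, EF, EG, EJ, FG, FJ, GJ
  2-simplices (14): ABE, ABF, ADG, ADJ, AEJ, AFG, BDE, BDG, BFJ, BGJ, DEF, DFJ, EFG, EGJ

Hence C_0 ≅ Z^7, C_1 ≅ Z^21, C_2 ≅ Z^14.

The boundary map ∂_1: C_1 → C_0 maps an edge to its endpoints' difference, ∂[p,q] = q − p. For instance
  ∂DE = E − D.
As a 7×21 matrix over Z this has rank 6, with invariant factors (1,1,1,1,1,1).

Boundary ∂_2: C_2 → C_1 maps a triangle to the signed sum of its edges. For instance
  ∂ADG = DG − AG + AD,
  ∂DEF = EF − DF + DE.
The resulting 21×14 matrix has rank 13, and its Smith normal form has invariant factors (1,1,1,1,1,1,1,1,1,1,1,1,1).

Now H_k = ker ∂_k / im ∂_{k+1}, so:

  H_0: rank C_0 − rank ∂_1 = 7 − 6 = 1, and the invariant factors of ∂_1 are all 1, so H_0 = Z.

H_0 = Z.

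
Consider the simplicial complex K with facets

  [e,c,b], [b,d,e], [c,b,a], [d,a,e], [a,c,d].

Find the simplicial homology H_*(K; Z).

Order the vertices as a < b < c < d < e. Listing each simplex with vertices in this order, K has dimension 2 with simplices:

  0-simplices (5): a, b, c, d, e
  1-simplices (10): ab, ac, ad, ae, bc, bd, be, cd, ce, de
  2-simplices (5): abc, acd, ade, bce, bde

so the chain groups are C_0 ≅ Z^5, C_1 ≅ Z^10, C_2 ≅ Z^5.

Boundary ∂_1: C_1 → C_0 sends each edge [p,q] (with p < q) to q − p. For instance
  ∂be = e − b.
As a 5×10 matrix over Z this has rank 4, with invariant factors (1,1,1,1).

The boundary map ∂_2: C_2 → C_1 sends each 2-simplex [p,q,r] to [q,r] − [p,r] + [p,q]. For instance
  ∂ade = de − ae + ad,
  ∂bde = de − be + bd.
The 10×5 boundary matrix has rank 5 and Smith normal form diag(1,1,1,1,1).

Computing H_k = (kernel of ∂_k) / (image of ∂_{k+1}):

  H_0: rank C_0 − rank ∂_1 = 5 − 4 = 1, and the invariant factors of ∂_1 are all 1, so H_0 ≅ Z.
  H_1: rank ker ∂_1 − rank ∂_2 = (10 − 4) − 5 = 1, and the invariant factors of ∂_2 are all 1, so H_1 ≅ Z.
  H_2: rank ker ∂_2 − rank ∂_3 = (5 − 5) − 0 = 0, and there is no ∂_3, so H_2 ≅ 0.

As a check, the Euler characteristic is 5 − 10 + 5 = 0, which agrees with 1 − 1 + 0 = 0.

H_0 = Z,  H_1 = Z,  H_2 = 0.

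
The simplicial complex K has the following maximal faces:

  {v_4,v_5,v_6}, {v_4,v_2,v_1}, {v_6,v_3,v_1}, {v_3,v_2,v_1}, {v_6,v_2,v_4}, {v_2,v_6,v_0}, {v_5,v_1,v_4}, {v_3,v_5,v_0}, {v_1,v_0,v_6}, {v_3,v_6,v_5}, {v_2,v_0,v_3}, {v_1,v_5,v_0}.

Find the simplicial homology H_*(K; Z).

H_0 ≅ Z,  H_1 ≅ Z/2Z,  H_2 = 0.

We work with the vertex ordering v_0 < v_1 < v_2 < v_3 < v_4 < v_5 < v_6. The simplices of K, each written with vertices in increasing order, are:

  0-simplices (7): [v_0], [v_1], [v_2], [v_3], [v_4], [v_5], [v_6]
  1-simplices (18): (18 of them)
  2-simplices (12): (12 of them)

Hence C_0 ≅ Z^7, C_1 ≅ Z^18, C_2 ≅ Z^12.

The boundary map ∂_1: C_1 → C_0 sends each edge [p,q] (with p < q) to q − p.
This gives a 7×18 integer matrix of rank 6; reducing to Smith normal form yields diagonal entries (1,1,1,1,1,1).

The boundary map ∂_2: C_2 → C_1 sends each 2-simplex [p,q,r] to [q,r] − [p,r] + [p,q]. For instance
  ∂[v_2,v_4,v_6] = [v_4,v_6] − [v_2,v_6] + [v_2,v_4],
  ∂[v_0,v_1,v_6] = [v_1,v_6] − [v_0,v_6] + [v_0,v_1].
As a 18×12 matrix over Z this has rank 12, with invariant factors (1,1,1,1,1,1,1,1,1,1,1,2).

From H_k ≅ ker(∂_k) / im(∂_{k+1}) we obtain:

  H_0: rank C_0 − rank ∂_1 = 7 − 6 = 1, and the invariant factors of ∂_1 are all 1, so H_0 ≅ Z.
  H_1: rank ker ∂_1 − rank ∂_2 = (18 − 6) − 12 = 0, and ∂_2 has invariant factor 2 > 1, so H_1 ≅ Z/2Z.
  H_2: rank ker ∂_2 − rank ∂_3 = (12 − 12) − 0 = 0, and there is no ∂_3, so H_2 ≅ 0.

As a check, the Euler characteristic is 7 − 18 + 12 = 1, which agrees with 1 − 0 + 0 = 1.
(K is a triangulation of the real projective plane RP^2.)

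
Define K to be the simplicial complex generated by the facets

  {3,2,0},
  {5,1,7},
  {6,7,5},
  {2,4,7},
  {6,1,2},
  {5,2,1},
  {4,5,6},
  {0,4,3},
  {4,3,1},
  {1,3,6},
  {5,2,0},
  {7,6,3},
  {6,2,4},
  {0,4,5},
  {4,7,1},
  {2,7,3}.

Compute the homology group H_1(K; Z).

We work with the vertex ordering 0 < 1 < 2 < 3 < 4 < 5 < 6 < 7. The simplices of K, each written with vertices in increasing order, are:

  0-simplices (8): [0], [1], [2], [3], [4], [5], [6], [7]
  1-simplices (24): (24 of them)
  2-simplices (16): [0,2,3], [0,2,5], [0,3,4], [0,4,5], [1,2,5], [1,2,6], [1,3,4], [1,3,6], [1,4,7], [1,5,7], [2,3,7], [2,4,6], [2,4,7], [3,6,7], [4,5,6], [5,6,7]

Hence C_0 ≅ Z^8, C_1 ≅ Z^24, C_2 ≅ Z^16.

The boundary map ∂_1: C_1 → C_0 is given by ∂[p,q] = [q] − [p]. For instance
  ∂[2,6] = [6] − [2].
This gives a 8×24 integer matrix of rank 7; reducing to Smith normal form yields diagonal entries (1,1,1,1,1,1,1).

∂_2: C_2 → C_1 maps a triangle to the signed sum of its edges. For instance
  ∂[1,3,6] = [3,6] − [1,6] + [1,3],
  ∂[1,2,6] = [2,6] − [1,6] + [1,2].
As a 24×16 matrix over Z this has rank 15, with invariant factors (1,1,1,1,1,1,1,1,1,1,1,1,1,1,1).

Now H_k = ker ∂_k / im ∂_{k+1}, so:

  H_1: rank ker ∂_1 − rank ∂_2 = (24 − 7) − 15 = 2, and the invariant factors of ∂_2 are all 1, so H_1 ≅ Z^2.

(K is a triangulation of the torus T^2.)

H_1 ≅ Z^2.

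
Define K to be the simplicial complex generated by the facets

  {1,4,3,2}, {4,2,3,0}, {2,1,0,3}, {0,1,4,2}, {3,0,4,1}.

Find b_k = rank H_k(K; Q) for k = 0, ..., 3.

Take the total order 0 < 1 < 2 < 3 < 4 on the vertex set. Then K (dimension 3) consists of the simplices:

  0-simplices (5): [0], [1], [2], [3], [4]
  1-simplices (10): [0,1], [0,2], [0,3], [0,4], [1,2], [1,3], [1,4], [2,3], [2,4], [3,4]
  2-simplices (10): [0,1,2], [0,1,3], [0,1,4], [0,2,3], [0,2,4], [0,3,4], [1,2,3], [1,2,4], [1,3,4], [2,3,4]
  3-simplices (5): [0,1,2,3], [0,1,2,4], [0,1,3,4], [0,2,3,4], [1,2,3,4]

giving chain groups C_0 ≅ Z^5, C_1 ≅ Z^10, C_2 ≅ Z^10, C_3 ≅ Z^5.

Boundary ∂_1: C_1 → C_0 maps an edge to its endpoints' difference, ∂[p,q] = q − p.
The 5×10 boundary matrix has rank 4 and Smith normal form diag(1,1,1,1).

The boundary map ∂_2: C_2 → C_1 sends each 2-simplex [p,q,r] to [q,r] − [p,r] + [p,q]. For instance
  ∂[1,2,3] = [2,3] − [1,3] + [1,2],
  ∂[0,2,3] = [2,3] − [0,3] + [0,2].
This gives a 10×10 integer matrix of rank 6; reducing to Smith normal form yields diagonal entries (1,1,1,1,1,1).

The boundary map ∂_3: C_3 → C_2 sends each 3-simplex σ to the alternating sum Σ_i (−1)^i (σ with its i-th vertex removed). For instance
  ∂[1,2,3,4] = [2,3,4] − [1,3,4] + [1,2,4] − [1,2,3],
  ∂[0,1,2,4] = [1,2,4] − [0,2,4] + [0,1,4] − [0,1,2].
The resulting 10×5 matrix has rank 4, and its Smith normal form has invariant factors (1,1,1,1).

From H_k ≅ ker(∂_k) / im(∂_{k+1}) we obtain:

  H_0: rank C_0 − rank ∂_1 = 5 − 4 = 1, and the invariant factors of ∂_1 are all 1, so H_0 ≅ Z.
  H_1: rank ker ∂_1 − rank ∂_2 = (10 − 4) − 6 = 0, and the invariant factors of ∂_2 are all 1, so H_1 ≅ 0.
  H_2: rank ker ∂_2 − rank ∂_3 = (10 − 6) − 4 = 0, and the invariant factors of ∂_3 are all 1, so H_2 ≅ 0.
  H_3: rank ker ∂_3 − rank ∂_4 = (5 − 4) − 0 = 1, and there is no ∂_4, so H_3 ≅ Z.

As a check, the Euler characteristic is 5 − 10 + 10 − 5 = 0, which agrees with 1 − 0 + 0 − 1 = 0.
(K is a triangulation of the 3-sphere S^3.)

Hence the Betti numbers are b_0 = 1, b_1 = 0, b_2 = 0, b_3 = 1.

b_0 = 1, b_1 = 0, b_2 = 0, b_3 = 1.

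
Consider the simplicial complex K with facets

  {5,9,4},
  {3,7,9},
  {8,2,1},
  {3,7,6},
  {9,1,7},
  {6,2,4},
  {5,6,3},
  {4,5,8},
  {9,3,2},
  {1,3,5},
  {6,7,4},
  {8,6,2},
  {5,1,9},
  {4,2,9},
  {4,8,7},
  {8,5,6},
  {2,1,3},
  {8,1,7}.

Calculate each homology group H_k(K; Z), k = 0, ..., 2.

H_0 = Z,  H_1 = Z ⊕ Z_2,  H_2 = 0.

Take the total order 1 < 2 < 3 < 4 < 5 < 6 < 7 < 8 < 9 on the vertex set. Then K (dimension 2) consists of the simplices:

  0-simplices (9): [1], [2], [3], [4], [5], [6], [7], [8], [9]
  1-simplices (27): (27 of them)
  2-simplices (18): [1,2,3], [1,2,8], [1,3,5], [1,5,9], [1,7,8], [1,7,9], [2,3,9], [2,4,6], [2,4,9], [2,6,8], [3,5,6], [3,6,7], [3,7,9], [4,5,8], [4,5,9], [4,6,7], [4,7,8], [5,6,8]

giving chain groups C_0 ≅ Z^9, C_1 ≅ Z^27, C_2 ≅ Z^18.

The boundary map ∂_1: C_1 → C_0 maps an edge to its endpoints' difference, ∂[p,q] = q − p. For instance
  ∂[1,9] = [9] − [1].
As a 9×27 matrix over Z this has rank 8, with invariant factors (1,1,1,1,1,1,1,1).

The boundary map ∂_2: C_2 → C_1 maps a triangle to the signed sum of its edges. For instance
  ∂[1,2,3] = [2,3] − [1,3] + [1,2],
  ∂[3,7,9] = [7,9] − [3,9] + [3,7].
This gives a 27×18 integer matrix of rank 18; reducing to Smith normal form yields diagonal entries (1,1,1,1,1,1,1,1,1,1,1,1,1,1,1,1,1,2).

From H_k ≅ ker(∂_k) / im(∂_{k+1}) we obtain:

  H_0: rank C_0 − rank ∂_1 = 9 − 8 = 1, and the invariant factors of ∂_1 are all 1, so H_0 = Z.
  H_1: rank ker ∂_1 − rank ∂_2 = (27 − 8) − 18 = 1, and ∂_2 has invariant factor 2 > 1, so H_1 = Z ⊕ Z_2.
  H_2: rank ker ∂_2 − rank ∂_3 = (18 − 18) − 0 = 0, and there is no ∂_3, so H_2 = 0.

As a check, the Euler characteristic is 9 − 27 + 18 = 0, which agrees with 1 − 1 + 0 = 0.
(K is a triangulation of the Klein bottle.)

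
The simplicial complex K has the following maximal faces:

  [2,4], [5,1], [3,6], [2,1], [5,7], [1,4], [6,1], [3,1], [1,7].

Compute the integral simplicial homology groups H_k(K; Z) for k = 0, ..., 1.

Take the total order 1 < 2 < 3 < 4 < 5 < 6 < 7 on the vertex set. Then K (dimension 1) consists of the simplices:

  0-simplices (7): [1], [2], [3], [4], [5], [6], [7]
  1-simplices (9): [1,2], [1,3], [1,4], [1,5], [1,6], [1,7], [2,4], [3,6], [5,7]

Hence C_0 ≅ Z^7, C_1 ≅ Z^9.

The boundary map ∂_1: C_1 → C_0 is given by ∂[p,q] = [q] − [p]. For instance
  ∂[1,7] = [7] − [1].
The resulting 7×9 matrix has rank 6, and its Smith normal form has invariant factors (1,1,1,1,1,1).

From H_k ≅ ker(∂_k) / im(∂_{k+1}) we obtain:

  H_0: rank C_0 − rank ∂_1 = 7 − 6 = 1, and the invariant factors of ∂_1 are all 1, so H_0 = Z.
  H_1: rank ker ∂_1 − rank ∂_2 = (9 − 6) − 0 = 3, and there is no ∂_2, so H_1 = Z^3.

As a check, the Euler characteristic is 7 − 9 = -2, which agrees with 1 − 3 = -2.

H_0 = Z,  H_1 = Z^3.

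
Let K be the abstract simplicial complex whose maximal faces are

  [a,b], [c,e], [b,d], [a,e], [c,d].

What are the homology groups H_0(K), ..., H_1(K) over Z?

We work with the vertex ordering a < b < c < d < e. The simplices of K, each written with vertices in increasing order, are:

  0-simplices (5): a, b, c, d, e
  1-simplices (5): ab, ae, bd, cd, ce

Hence C_0 ≅ Z^5, C_1 ≅ Z^5.

Boundary ∂_1: C_1 → C_0 is given by ∂[p,q] = [q] − [p]. For instance
  ∂bd = d − b.
The 5×5 boundary matrix has rank 4 and Smith normal form diag(1,1,1,1).

Now H_k = ker ∂_k / im ∂_{k+1}, so:

  H_0: rank C_0 − rank ∂_1 = 5 − 4 = 1, and the invariant factors of ∂_1 are all 1, so H_0 ≅ Z.
  H_1: rank ker ∂_1 − rank ∂_2 = (5 − 4) − 0 = 1, and there is no ∂_2, so H_1 ≅ Z.

As a check, the Euler characteristic is 5 − 5 = 0, which agrees with 1 − 1 = 0.
(K is a triangulation of the circle S^1.)

H_0 ≅ Z,  H_1 ≅ Z.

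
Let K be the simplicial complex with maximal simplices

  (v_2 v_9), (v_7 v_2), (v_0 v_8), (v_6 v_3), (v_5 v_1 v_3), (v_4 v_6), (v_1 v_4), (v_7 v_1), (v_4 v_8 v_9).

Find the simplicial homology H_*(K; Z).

Fix the vertex order v_0 < v_1 < v_2 < v_3 < v_4 < v_5 < v_6 < v_7 < v_8 < v_9 and write every simplex with vertices in increasing order. Then dim K = 2 and the simplices of K are:

  0-simplices (10): [v_0], [v_1], [v_2], [v_3], [v_4], [v_5], [v_6], [v_7], [v_8], [v_9]
  1-simplices (13): [v_0,v_8], [v_1,v_3], [v_1,v_4], [v_1,v_5], [v_1,v_7], [v_2,v_7], [v_2,v_9], [v_3,v_5], [v_3,v_6], [v_4,v_6], [v_4,v_8], [v_4,v_9], [v_8,v_9]
  2-simplices (2): [v_1,v_3,v_5], [v_4,v_8,v_9]

so the chain groups are C_0 ≅ Z^10, C_1 ≅ Z^13, C_2 ≅ Z^2.

The boundary map ∂_1: C_1 → C_0 maps an edge to its endpoints' difference, ∂[p,q] = q − p.
This gives a 10×13 integer matrix of rank 9; reducing to Smith normal form yields diagonal entries (1,1,1,1,1,1,1,1,1).

Boundary ∂_2: C_2 → C_1 sends each 2-simplex [p,q,r] to [q,r] − [p,r] + [p,q]. For instance
  ∂[v_4,v_8,v_9] = [v_8,v_9] − [v_4,v_9] + [v_4,v_8],
  ∂[v_1,v_3,v_5] = [v_3,v_5] − [v_1,v_5] + [v_1,v_3].
The resulting 13×2 matrix has rank 2, and its Smith normal form has invariant factors (1,1).

Reading off H_k = ker ∂_k / im ∂_{k+1}:

  H_0: rank C_0 − rank ∂_1 = 10 − 9 = 1, and the invariant factors of ∂_1 are all 1, so H_0 ≅ Z.
  H_1: rank ker ∂_1 − rank ∂_2 = (13 − 9) − 2 = 2, and the invariant factors of ∂_2 are all 1, so H_1 ≅ Z^2.
  H_2: rank ker ∂_2 − rank ∂_3 = (2 − 2) − 0 = 0, and there is no ∂_3, so H_2 ≅ 0.

As a check, the Euler characteristic is 10 − 13 + 2 = -1, which agrees with 1 − 2 + 0 = -1.

H_0 = Z,  H_1 = Z^2,  H_2 = 0.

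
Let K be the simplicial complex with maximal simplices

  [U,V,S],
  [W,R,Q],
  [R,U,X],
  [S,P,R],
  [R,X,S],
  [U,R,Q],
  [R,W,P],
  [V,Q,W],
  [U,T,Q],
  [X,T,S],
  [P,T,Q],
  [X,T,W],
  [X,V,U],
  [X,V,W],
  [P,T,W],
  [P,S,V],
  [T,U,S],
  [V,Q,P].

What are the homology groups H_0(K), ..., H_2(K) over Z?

Order the vertices as P < Q < R < S < T < U < V < W < X. Listing each simplex with vertices in this order, K has dimension 2 with simplices:

  0-simplices (9): P, Q, R, S, T, U, V, W, X
  1-simplices (27): PQ, PR, PS, PT, PV, PW, QR, QT, QU, QV, QW, RS, RU, RW, RX, ST, SU, SV, SX, TU, TW, TX, UV, UX, VW, VX, WX
  2-simplices (18): PQT, PQV, PRS, PRW, PSV, PTW, QRU, QRW, QTU, QVW, RSX, RUX, STU, STX, SUV, TWX, UVX, VWX

Hence C_0 ≅ Z^9, C_1 ≅ Z^27, C_2 ≅ Z^18.

∂_1: C_1 → C_0 maps an edge to its endpoints' difference, ∂[p,q] = q − p.
The 9×27 boundary matrix has rank 8 and Smith normal form diag(1,1,1,1,1,1,1,1).

The boundary map ∂_2: C_2 → C_1 maps a triangle to the signed sum of its edges. For instance
  ∂PSV = SV − PV + PS,
  ∂PRS = RS − PS + PR.
The 27×18 boundary matrix has rank 18 and Smith normal form diag(1,1,1,1,1,1,1,1,1,1,1,1,1,1,1,1,1,2).

Computing H_k = (kernel of ∂_k) / (image of ∂_{k+1}):

  H_0: rank C_0 − rank ∂_1 = 9 − 8 = 1, and the invariant factors of ∂_1 are all 1, so H_0 ≅ Z.
  H_1: rank ker ∂_1 − rank ∂_2 = (27 − 8) − 18 = 1, and ∂_2 has invariant factor 2 > 1, so H_1 ≅ Z ⊕ Z/2Z.
  H_2: rank ker ∂_2 − rank ∂_3 = (18 − 18) − 0 = 0, and there is no ∂_3, so H_2 ≅ 0.

H_0 ≅ Z,  H_1 ≅ Z ⊕ Z/2Z,  H_2 = 0.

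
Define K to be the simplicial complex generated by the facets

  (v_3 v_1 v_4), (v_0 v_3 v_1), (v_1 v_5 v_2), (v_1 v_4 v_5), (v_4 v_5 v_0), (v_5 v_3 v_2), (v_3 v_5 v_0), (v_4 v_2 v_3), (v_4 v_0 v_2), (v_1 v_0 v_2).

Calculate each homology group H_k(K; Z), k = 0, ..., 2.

H_0 ≅ Z,  H_1 ≅ Z_2,  H_2 = 0.

We work with the vertex ordering v_0 < v_1 < v_2 < v_3 < v_4 < v_5. The simplices of K, each written with vertices in increasing order, are:

  0-simplices (6): [v_0], [v_1], [v_2], [v_3], [v_4], [v_5]
  1-simplices (15): (15 of them)
  2-simplices (10): [v_0,v_1,v_2], [v_0,v_1,v_3], [v_0,v_2,v_4], [v_0,v_3,v_5], [v_0,v_4,v_5], [v_1,v_2,v_5], [v_1,v_3,v_4], [v_1,v_4,v_5], [v_2,v_3,v_4], [v_2,v_3,v_5]

Hence C_0 ≅ Z^6, C_1 ≅ Z^15, C_2 ≅ Z^10.

Boundary ∂_1: C_1 → C_0 is given by ∂[p,q] = [q] − [p].
This gives a 6×15 integer matrix of rank 5; reducing to Smith normal form yields diagonal entries (1,1,1,1,1).

∂_2: C_2 → C_1 sends each 2-simplex [p,q,r] to [q,r] − [p,r] + [p,q]. For instance
  ∂[v_2,v_3,v_4] = [v_3,v_4] − [v_2,v_4] + [v_2,v_3],
  ∂[v_0,v_3,v_5] = [v_3,v_5] − [v_0,v_5] + [v_0,v_3].
The resulting 15×10 matrix has rank 10, and its Smith normal form has invariant factors (1,1,1,1,1,1,1,1,1,2).

From H_k ≅ ker(∂_k) / im(∂_{k+1}) we obtain:

  H_0: rank C_0 − rank ∂_1 = 6 − 5 = 1, and the invariant factors of ∂_1 are all 1, so H_0 = Z.
  H_1: rank ker ∂_1 − rank ∂_2 = (15 − 5) − 10 = 0, and ∂_2 has invariant factor 2 > 1, so H_1 = Z_2.
  H_2: rank ker ∂_2 − rank ∂_3 = (10 − 10) − 0 = 0, and there is no ∂_3, so H_2 = 0.

As a check, the Euler characteristic is 6 − 15 + 10 = 1, which agrees with 1 − 0 + 0 = 1.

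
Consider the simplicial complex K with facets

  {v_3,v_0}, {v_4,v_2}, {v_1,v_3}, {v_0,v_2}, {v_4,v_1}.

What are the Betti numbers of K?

b_0 = 1, b_1 = 1.

We work with the vertex ordering v_0 < v_1 < v_2 < v_3 < v_4. The simplices of K, each written with vertices in increasing order, are:

  0-simplices (5): [v_0], [v_1], [v_2], [v_3], [v_4]
  1-simplices (5): [v_0,v_2], [v_0,v_3], [v_1,v_3], [v_1,v_4], [v_2,v_4]

so the chain groups are C_0 ≅ Z^5, C_1 ≅ Z^5.

The boundary map ∂_1: C_1 → C_0 sends each edge [p,q] (with p < q) to q − p.
As a 5×5 matrix over Z this has rank 4, with invariant factors (1,1,1,1).

From H_k ≅ ker(∂_k) / im(∂_{k+1}) we obtain:

  H_0: rank C_0 − rank ∂_1 = 5 − 4 = 1, and the invariant factors of ∂_1 are all 1, so H_0 ≅ Z.
  H_1: rank ker ∂_1 − rank ∂_2 = (5 − 4) − 0 = 1, and there is no ∂_2, so H_1 ≅ Z.

Hence the Betti numbers are b_0 = 1, b_1 = 1.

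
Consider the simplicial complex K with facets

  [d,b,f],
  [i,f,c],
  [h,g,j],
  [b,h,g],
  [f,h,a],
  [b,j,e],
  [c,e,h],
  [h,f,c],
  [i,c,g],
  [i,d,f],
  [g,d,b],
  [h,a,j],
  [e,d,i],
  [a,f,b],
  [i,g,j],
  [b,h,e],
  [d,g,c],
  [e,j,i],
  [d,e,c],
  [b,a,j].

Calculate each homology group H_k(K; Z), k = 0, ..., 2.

We work with the vertex ordering a < b < c < d < e < f < g < h < i < j. The simplices of K, each written with vertices in increasing order, are:

  0-simplices (10): a, b, c, d, e, f, g, h, i, j
  1-simplices (30): ab, af, ah, aj, bd, be, bf, bg, bh, bj, cd, ce, cf, cg, ch, ci, de, df, dg, di, eh, ei, ej, fh, fi, gh, gi, gj, hj, ij
  2-simplices (20): abf, abj, afh, ahj, bdf, bdg, beh, bej, bgh, cde, cdg, ceh, cfh, cfi, cgi, dei, dfi, eij, ghj, gij

giving chain groups C_0 ≅ Z^10, C_1 ≅ Z^30, C_2 ≅ Z^20.

The boundary map ∂_1: C_1 → C_0 maps an edge to its endpoints' difference, ∂[p,q] = q − p.
The 10×30 boundary matrix has rank 9 and Smith normal form diag(1,1,1,1,1,1,1,1,1).

Boundary ∂_2: C_2 → C_1 sends each 2-simplex [p,q,r] to [q,r] − [p,r] + [p,q]. For instance
  ∂dei = ei − di + de,
  ∂abj = bj − aj + ab.
As a 30×20 matrix over Z this has rank 20, with invariant factors (1,1,1,1,1,1,1,1,1,1,1,1,1,1,1,1,1,1,1,2).

Computing H_k = (kernel of ∂_k) / (image of ∂_{k+1}):

  H_0: rank C_0 − rank ∂_1 = 10 − 9 = 1, and the invariant factors of ∂_1 are all 1, so H_0 ≅ Z.
  H_1: rank ker ∂_1 − rank ∂_2 = (30 − 9) − 20 = 1, and ∂_2 has invariant factor 2 > 1, so H_1 ≅ Z ⊕ Z/2Z.
  H_2: rank ker ∂_2 − rank ∂_3 = (20 − 20) − 0 = 0, and there is no ∂_3, so H_2 ≅ 0.

H_0 ≅ Z,  H_1 ≅ Z ⊕ Z/2Z,  H_2 = 0.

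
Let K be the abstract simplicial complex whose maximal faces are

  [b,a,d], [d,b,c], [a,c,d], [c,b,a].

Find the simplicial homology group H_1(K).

H_1 ≅ 0.

Fix the vertex order a < b < c < d and write every simplex with vertices in increasing order. Then dim K = 2 and the simplices of K are:

  0-simplices (4): a, b, c, d
  1-simplices (6): ab, ac, ad, bc, bd, cd
  2-simplices (4): abc, abd, acd, bcd

giving chain groups C_0 ≅ Z^4, C_1 ≅ Z^6, C_2 ≅ Z^4.

Boundary ∂_1: C_1 → C_0 sends each edge [p,q] (with p < q) to q − p. For instance
  ∂bc = c − b.
The resulting 4×6 matrix has rank 3, and its Smith normal form has invariant factors (1,1,1).

∂_2: C_2 → C_1 sends each 2-simplex [p,q,r] to [q,r] − [p,r] + [p,q]. For instance
  ∂bcd = cd − bd + bc,
  ∂abd = bd − ad + ab.
As a 6×4 matrix over Z this has rank 3, with invariant factors (1,1,1).

Now H_k = ker ∂_k / im ∂_{k+1}, so:

  H_1: rank ker ∂_1 − rank ∂_2 = (6 − 3) − 3 = 0, and the invariant factors of ∂_2 are all 1, so H_1 = 0.

(K is a triangulation of the 2-sphere S^2.)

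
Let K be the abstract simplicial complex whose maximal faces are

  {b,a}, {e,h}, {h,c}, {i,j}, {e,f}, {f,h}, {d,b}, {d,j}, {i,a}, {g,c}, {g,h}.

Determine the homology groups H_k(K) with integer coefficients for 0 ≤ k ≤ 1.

H_0 = Z^2,  H_1 = Z^3.

Order the vertices as a < b < c < d < e < f < g < h < i < j. Listing each simplex with vertices in this order, K has dimension 1 with simplices:

  0-simplices (10): a, b, c, d, e, f, g, h, i, j
  1-simplices (11): ab, ai, bd, cg, ch, dj, ef, eh, fh, gh, ij

so the chain groups are C_0 ≅ Z^10, C_1 ≅ Z^11.

The boundary map ∂_1: C_1 → C_0 sends each edge [p,q] (with p < q) to q − p.
The resulting 10×11 matrix has rank 8, and its Smith normal form has invariant factors (1,1,1,1,1,1,1,1).

From H_k ≅ ker(∂_k) / im(∂_{k+1}) we obtain:

  H_0: rank C_0 − rank ∂_1 = 10 − 8 = 2, and the invariant factors of ∂_1 are all 1, so H_0 ≅ Z^2.
  H_1: rank ker ∂_1 − rank ∂_2 = (11 − 8) − 0 = 3, and there is no ∂_2, so H_1 ≅ Z^3.

As a check, the Euler characteristic is 10 − 11 = -1, which agrees with 2 − 3 = -1.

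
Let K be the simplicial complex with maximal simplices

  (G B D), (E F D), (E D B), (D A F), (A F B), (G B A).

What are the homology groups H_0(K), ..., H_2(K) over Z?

Order the vertices as A < B < D < E < F < G. Listing each simplex with vertices in this order, K has dimension 2 with simplices:

  0-simplices (6): A, B, D, E, F, G
  1-simplices (12): AB, AD, AF, AG, BD, BE, BF, BG, DE, DF, DG, EF
  2-simplices (6): ABF, ABG, ADF, BDE, BDG, DEF

so the chain groups are C_0 ≅ Z^6, C_1 ≅ Z^12, C_2 ≅ Z^6.

Boundary ∂_1: C_1 → C_0 is given by ∂[p,q] = [q] − [p]. For instance
  ∂AG = G − A.
This gives a 6×12 integer matrix of rank 5; reducing to Smith normal form yields diagonal entries (1,1,1,1,1).

Boundary ∂_2: C_2 → C_1 acts by ∂[p,q,r] = [q,r] − [p,r] + [p,q]. For instance
  ∂DEF = EF − DF + DE,
  ∂ABF = BF − AF + AB.
This gives a 12×6 integer matrix of rank 6; reducing to Smith normal form yields diagonal entries (1,1,1,1,1,1).

From H_k ≅ ker(∂_k) / im(∂_{k+1}) we obtain:

  H_0: rank C_0 − rank ∂_1 = 6 − 5 = 1, and the invariant factors of ∂_1 are all 1, so H_0 ≅ Z.
  H_1: rank ker ∂_1 − rank ∂_2 = (12 − 5) − 6 = 1, and the invariant factors of ∂_2 are all 1, so H_1 ≅ Z.
  H_2: rank ker ∂_2 − rank ∂_3 = (6 − 6) − 0 = 0, and there is no ∂_3, so H_2 ≅ 0.

As a check, the Euler characteristic is 6 − 12 + 6 = 0, which agrees with 1 − 1 + 0 = 0.

H_0 = Z,  H_1 = Z,  H_2 = 0.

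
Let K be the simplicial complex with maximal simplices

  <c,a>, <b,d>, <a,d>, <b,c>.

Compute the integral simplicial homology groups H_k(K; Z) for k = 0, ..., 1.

Take the total order a < b < c < d on the vertex set. Then K (dimension 1) consists of the simplices:

  0-simplices (4): a, b, c, d
  1-simplices (4): ac, ad, bc, bd

giving chain groups C_0 ≅ Z^4, C_1 ≅ Z^4.

Boundary ∂_1: C_1 → C_0 is given by ∂[p,q] = [q] − [p]. For instance
  ∂bc = c − b.
The resulting 4×4 matrix has rank 3, and its Smith normal form has invariant factors (1,1,1).

Reading off H_k = ker ∂_k / im ∂_{k+1}:

  H_0: rank C_0 − rank ∂_1 = 4 − 3 = 1, and the invariant factors of ∂_1 are all 1, so H_0 = Z.
  H_1: rank ker ∂_1 − rank ∂_2 = (4 − 3) − 0 = 1, and there is no ∂_2, so H_1 = Z.

As a check, the Euler characteristic is 4 − 4 = 0, which agrees with 1 − 1 = 0.

H_0 = Z,  H_1 = Z.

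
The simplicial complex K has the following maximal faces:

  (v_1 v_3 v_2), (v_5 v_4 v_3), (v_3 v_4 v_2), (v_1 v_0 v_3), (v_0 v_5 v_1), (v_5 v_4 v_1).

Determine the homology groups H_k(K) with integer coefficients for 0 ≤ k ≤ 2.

H_0 ≅ Z,  H_1 ≅ Z,  H_2 = 0.

Take the total order v_0 < v_1 < v_2 < v_3 < v_4 < v_5 on the vertex set. Then K (dimension 2) consists of the simplices:

  0-simplices (6): [v_0], [v_1], [v_2], [v_3], [v_4], [v_5]
  1-simplices (12): [v_0,v_1], [v_0,v_3], [v_0,v_5], [v_1,v_2], [v_1,v_3], [v_1,v_4], [v_1,v_5], [v_2,v_3], [v_2,v_4], [v_3,v_4], [v_3,v_5], [v_4,v_5]
  2-simplices (6): [v_0,v_1,v_3], [v_0,v_1,v_5], [v_1,v_2,v_3], [v_1,v_4,v_5], [v_2,v_3,v_4], [v_3,v_4,v_5]

so the chain groups are C_0 ≅ Z^6, C_1 ≅ Z^12, C_2 ≅ Z^6.

Boundary ∂_1: C_1 → C_0 sends each edge [p,q] (with p < q) to q − p. For instance
  ∂[v_0,v_5] = [v_5] − [v_0].
As a 6×12 matrix over Z this has rank 5, with invariant factors (1,1,1,1,1).

The boundary map ∂_2: C_2 → C_1 acts by ∂[p,q,r] = [q,r] − [p,r] + [p,q]. For instance
  ∂[v_1,v_4,v_5] = [v_4,v_5] − [v_1,v_5] + [v_1,v_4],
  ∂[v_0,v_1,v_3] = [v_1,v_3] − [v_0,v_3] + [v_0,v_1].
As a 12×6 matrix over Z this has rank 6, with invariant factors (1,1,1,1,1,1).

Computing H_k = (kernel of ∂_k) / (image of ∂_{k+1}):

  H_0: rank C_0 − rank ∂_1 = 6 − 5 = 1, and the invariant factors of ∂_1 are all 1, so H_0 = Z.
  H_1: rank ker ∂_1 − rank ∂_2 = (12 − 5) − 6 = 1, and the invariant factors of ∂_2 are all 1, so H_1 = Z.
  H_2: rank ker ∂_2 − rank ∂_3 = (6 − 6) − 0 = 0, and there is no ∂_3, so H_2 = 0.

(K is a triangulation of the cylinder S^1 x I.)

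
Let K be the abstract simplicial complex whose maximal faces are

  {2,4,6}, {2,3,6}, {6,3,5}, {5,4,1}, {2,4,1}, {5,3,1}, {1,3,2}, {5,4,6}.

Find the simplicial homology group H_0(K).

Order the vertices as 1 < 2 < 3 < 4 < 5 < 6. Listing each simplex with vertices in this order, K has dimension 2 with simplices:

  0-simplices (6): [1], [2], [3], [4], [5], [6]
  1-simplices (12): [1,2], [1,3], [1,4], [1,5], [2,3], [2,4], [2,6], [3,5], [3,6], [4,5], [4,6], [5,6]
  2-simplices (8): [1,2,3], [1,2,4], [1,3,5], [1,4,5], [2,3,6], [2,4,6], [3,5,6], [4,5,6]

Hence C_0 ≅ Z^6, C_1 ≅ Z^12, C_2 ≅ Z^8.

The boundary map ∂_1: C_1 → C_0 maps an edge to its endpoints' difference, ∂[p,q] = q − p. For instance
  ∂[1,2] = [2] − [1].
The 6×12 boundary matrix has rank 5 and Smith normal form diag(1,1,1,1,1).

Boundary ∂_2: C_2 → C_1 maps a triangle to the signed sum of its edges. For instance
  ∂[1,3,5] = [3,5] − [1,5] + [1,3],
  ∂[3,5,6] = [5,6] − [3,6] + [3,5].
This gives a 12×8 integer matrix of rank 7; reducing to Smith normal form yields diagonal entries (1,1,1,1,1,1,1).

Reading off H_k = ker ∂_k / im ∂_{k+1}:

  H_0: rank C_0 − rank ∂_1 = 6 − 5 = 1, and the invariant factors of ∂_1 are all 1, so H_0 = Z.

(K is a triangulation of the 2-sphere S^2.)

H_0 ≅ Z.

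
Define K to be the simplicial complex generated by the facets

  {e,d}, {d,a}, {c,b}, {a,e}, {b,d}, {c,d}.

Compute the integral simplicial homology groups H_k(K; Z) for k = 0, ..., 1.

H_0 ≅ Z,  H_1 ≅ Z^2.

K has 5 vertices, 6 edges.
rank ∂_0 = 0, rank ∂_1 = 4 ⇒ b_0 = 5 − 0 − 4 = 1; all invariant factors of ∂_1 are 1 so no torsion. So H_0 = Z.
rank ∂_1 = 4, rank ∂_2 = 0 ⇒ b_1 = 6 − 4 − 0 = 2. So H_1 = Z^2.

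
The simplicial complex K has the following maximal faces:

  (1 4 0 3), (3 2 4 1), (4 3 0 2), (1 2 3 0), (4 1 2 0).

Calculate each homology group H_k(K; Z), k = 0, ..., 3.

We work with the vertex ordering 0 < 1 < 2 < 3 < 4. The simplices of K, each written with vertices in increasing order, are:

  0-simplices (5): [0], [1], [2], [3], [4]
  1-simplices (10): [0,1], [0,2], [0,3], [0,4], [1,2], [1,3], [1,4], [2,3], [2,4], [3,4]
  2-simplices (10): [0,1,2], [0,1,3], [0,1,4], [0,2,3], [0,2,4], [0,3,4], [1,2,3], [1,2,4], [1,3,4], [2,3,4]
  3-simplices (5): [0,1,2,3], [0,1,2,4], [0,1,3,4], [0,2,3,4], [1,2,3,4]

so the chain groups are C_0 ≅ Z^5, C_1 ≅ Z^10, C_2 ≅ Z^10, C_3 ≅ Z^5.

Boundary ∂_1: C_1 → C_0 is given by ∂[p,q] = [q] − [p]. For instance
  ∂[0,4] = [4] − [0].
This gives a 5×10 integer matrix of rank 4; reducing to Smith normal form yields diagonal entries (1,1,1,1).

Boundary ∂_2: C_2 → C_1 acts by ∂[p,q,r] = [q,r] − [p,r] + [p,q]. For instance
  ∂[2,3,4] = [3,4] − [2,4] + [2,3],
  ∂[1,2,4] = [2,4] − [1,4] + [1,2].
This gives a 10×10 integer matrix of rank 6; reducing to Smith normal form yields diagonal entries (1,1,1,1,1,1).

The boundary map ∂_3: C_3 → C_2 sends each 3-simplex σ to the alternating sum Σ_i (−1)^i (σ with its i-th vertex removed). For instance
  ∂[0,1,2,3] = [1,2,3] − [0,2,3] + [0,1,3] − [0,1,2],
  ∂[1,2,3,4] = [2,3,4] − [1,3,4] + [1,2,4] − [1,2,3].
As a 10×5 matrix over Z this has rank 4, with invariant factors (1,1,1,1).

Computing H_k = (kernel of ∂_k) / (image of ∂_{k+1}):

  H_0: rank C_0 − rank ∂_1 = 5 − 4 = 1, and the invariant factors of ∂_1 are all 1, so H_0 ≅ Z.
  H_1: rank ker ∂_1 − rank ∂_2 = (10 − 4) − 6 = 0, and the invariant factors of ∂_2 are all 1, so H_1 ≅ 0.
  H_2: rank ker ∂_2 − rank ∂_3 = (10 − 6) − 4 = 0, and the invariant factors of ∂_3 are all 1, so H_2 ≅ 0.
  H_3: rank ker ∂_3 − rank ∂_4 = (5 − 4) − 0 = 1, and there is no ∂_4, so H_3 ≅ Z.

H_0 = Z,  H_1 = 0,  H_2 = 0,  H_3 = Z.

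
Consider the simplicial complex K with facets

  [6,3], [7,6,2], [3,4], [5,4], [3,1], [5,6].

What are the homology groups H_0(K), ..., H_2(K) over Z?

H_0 ≅ Z,  H_1 ≅ Z,  H_2 = 0.

K has 7 vertices, 8 edges, 1 triangle.
rank ∂_0 = 0, rank ∂_1 = 6 ⇒ b_0 = 7 − 0 − 6 = 1; all invariant factors of ∂_1 are 1 so no torsion. So H_0 = Z.
rank ∂_1 = 6, rank ∂_2 = 1 ⇒ b_1 = 8 − 6 − 1 = 1; all invariant factors of ∂_2 are 1 so no torsion. So H_1 = Z.
rank ∂_2 = 1, rank ∂_3 = 0 ⇒ b_2 = 1 − 1 − 0 = 0. So H_2 = 0.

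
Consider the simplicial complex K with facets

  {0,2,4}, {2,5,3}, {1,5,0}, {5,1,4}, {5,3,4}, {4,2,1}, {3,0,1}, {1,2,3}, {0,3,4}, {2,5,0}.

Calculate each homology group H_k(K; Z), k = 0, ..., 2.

Fix the vertex order 0 < 1 < 2 < 3 < 4 < 5 and write every simplex with vertices in increasing order. Then dim K = 2 and the simplices of K are:

  0-simplices (6): [0], [1], [2], [3], [4], [5]
  1-simplices (15): [0,1], [0,2], [0,3], [0,4], [0,5], [1,2], [1,3], [1,4], [1,5], [2,3], [2,4], [2,5], [3,4], [3,5], [4,5]
  2-simplices (10): [0,1,3], [0,1,5], [0,2,4], [0,2,5], [0,3,4], [1,2,3], [1,2,4], [1,4,5], [2,3,5], [3,4,5]

Hence C_0 ≅ Z^6, C_1 ≅ Z^15, C_2 ≅ Z^10.

Boundary ∂_1: C_1 → C_0 maps an edge to its endpoints' difference, ∂[p,q] = q − p. For instance
  ∂[2,4] = [4] − [2].
This gives a 6×15 integer matrix of rank 5; reducing to Smith normal form yields diagonal entries (1,1,1,1,1).

Boundary ∂_2: C_2 → C_1 acts by ∂[p,q,r] = [q,r] − [p,r] + [p,q]. For instance
  ∂[2,3,5] = [3,5] − [2,5] + [2,3],
  ∂[3,4,5] = [4,5] − [3,5] + [3,4].
The resulting 15×10 matrix has rank 10, and its Smith normal form has invariant factors (1,1,1,1,1,1,1,1,1,2).

Computing H_k = (kernel of ∂_k) / (image of ∂_{k+1}):

  H_0: rank C_0 − rank ∂_1 = 6 − 5 = 1, and the invariant factors of ∂_1 are all 1, so H_0 = Z.
  H_1: rank ker ∂_1 − rank ∂_2 = (15 − 5) − 10 = 0, and ∂_2 has invariant factor 2 > 1, so H_1 = Z/2.
  H_2: rank ker ∂_2 − rank ∂_3 = (10 − 10) − 0 = 0, and there is no ∂_3, so H_2 = 0.

As a check, the Euler characteristic is 6 − 15 + 10 = 1, which agrees with 1 − 0 + 0 = 1.
(K is a triangulation of the real projective plane RP^2.)

H_0 = Z,  H_1 = Z/2,  H_2 = 0.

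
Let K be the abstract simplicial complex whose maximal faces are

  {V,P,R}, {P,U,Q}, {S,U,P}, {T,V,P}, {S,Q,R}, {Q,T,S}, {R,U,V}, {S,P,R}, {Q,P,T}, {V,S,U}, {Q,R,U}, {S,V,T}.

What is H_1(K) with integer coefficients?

Order the vertices as P < Q < R < S < T < U < V. Listing each simplex with vertices in this order, K has dimension 2 with simplices:

  0-simplices (7): P, Q, R, S, T, U, V
  1-simplices (18): PQ, PR, PS, PT, PU, PV, QR, QS, QT, QU, RS, RU, RV, ST, SU, SV, TV, UV
  2-simplices (12): PQT, PQU, PRS, PRV, PSU, PTV, QRS, QRU, QST, RUV, STV, SUV

giving chain groups C_0 ≅ Z^7, C_1 ≅ Z^18, C_2 ≅ Z^12.

Boundary ∂_1: C_1 → C_0 maps an edge to its endpoints' difference, ∂[p,q] = q − p.
As a 7×18 matrix over Z this has rank 6, with invariant factors (1,1,1,1,1,1).

The boundary map ∂_2: C_2 → C_1 acts by ∂[p,q,r] = [q,r] − [p,r] + [p,q]. For instance
  ∂PRS = RS − PS + PR,
  ∂PQU = QU − PU + PQ.
The resulting 18×12 matrix has rank 12, and its Smith normal form has invariant factors (1,1,1,1,1,1,1,1,1,1,1,2).

Reading off H_k = ker ∂_k / im ∂_{k+1}:

  H_1: rank ker ∂_1 − rank ∂_2 = (18 − 6) − 12 = 0, and ∂_2 has invariant factor 2 > 1, so H_1 ≅ Z/2.

H_1 ≅ Z/2.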